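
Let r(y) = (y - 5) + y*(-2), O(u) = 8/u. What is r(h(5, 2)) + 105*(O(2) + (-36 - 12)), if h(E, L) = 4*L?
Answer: -4633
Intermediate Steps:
r(y) = -5 - y (r(y) = (-5 + y) - 2*y = -5 - y)
r(h(5, 2)) + 105*(O(2) + (-36 - 12)) = (-5 - 4*2) + 105*(8/2 + (-36 - 12)) = (-5 - 1*8) + 105*(8*(1/2) - 48) = (-5 - 8) + 105*(4 - 48) = -13 + 105*(-44) = -13 - 4620 = -4633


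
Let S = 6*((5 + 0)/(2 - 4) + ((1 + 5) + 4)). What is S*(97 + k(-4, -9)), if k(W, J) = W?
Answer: 4185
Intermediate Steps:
S = 45 (S = 6*(5/(-2) + (6 + 4)) = 6*(5*(-½) + 10) = 6*(-5/2 + 10) = 6*(15/2) = 45)
S*(97 + k(-4, -9)) = 45*(97 - 4) = 45*93 = 4185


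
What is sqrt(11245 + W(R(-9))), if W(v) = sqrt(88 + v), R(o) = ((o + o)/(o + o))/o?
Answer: sqrt(101205 + 3*sqrt(791))/3 ≈ 106.09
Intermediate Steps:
R(o) = 1/o (R(o) = ((2*o)/((2*o)))/o = ((2*o)*(1/(2*o)))/o = 1/o)
sqrt(11245 + W(R(-9))) = sqrt(11245 + sqrt(88 + 1/(-9))) = sqrt(11245 + sqrt(88 - 1/9)) = sqrt(11245 + sqrt(791/9)) = sqrt(11245 + sqrt(791)/3)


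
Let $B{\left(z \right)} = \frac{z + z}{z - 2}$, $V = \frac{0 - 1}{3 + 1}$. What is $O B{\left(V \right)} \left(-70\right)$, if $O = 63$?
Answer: $-980$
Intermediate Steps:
$V = - \frac{1}{4} \approx -0.25$
$B{\left(z \right)} = \frac{2 z}{-2 + z}$
$O B{\left(V \right)} \left(-70\right) = 63 \cdot 2 \left(- \frac{1}{4}\right) \frac{1}{-2 - \frac{1}{4}} \left(-70\right) = 63 \cdot 2 \left(- \frac{1}{4}\right) \frac{1}{- \frac{9}{4}} \left(-70\right) = 63 \cdot 2 \left(- \frac{1}{4}\right) \left(- \frac{4}{9}\right) \left(-70\right) = 63 \cdot \frac{2}{9} \left(-70\right) = 14 \left(-70\right) = -980$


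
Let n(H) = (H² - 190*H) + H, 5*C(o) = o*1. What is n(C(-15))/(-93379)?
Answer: -576/93379 ≈ -0.0061684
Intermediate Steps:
C(o) = o/5 (C(o) = (o*1)/5 = o/5)
n(H) = H² - 189*H
n(C(-15))/(-93379) = (((⅕)*(-15))*(-189 + (⅕)*(-15)))/(-93379) = -3*(-189 - 3)*(-1/93379) = -3*(-192)*(-1/93379) = 576*(-1/93379) = -576/93379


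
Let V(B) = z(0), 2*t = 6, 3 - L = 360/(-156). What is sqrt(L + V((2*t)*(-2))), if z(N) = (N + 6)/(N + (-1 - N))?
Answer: 3*I*sqrt(13)/13 ≈ 0.83205*I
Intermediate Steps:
L = 69/13 (L = 3 - 360/(-156) = 3 - 360*(-1)/156 = 3 - 1*(-30/13) = 3 + 30/13 = 69/13 ≈ 5.3077)
t = 3 (t = (1/2)*6 = 3)
z(N) = -6 - N (z(N) = (6 + N)/(-1) = (6 + N)*(-1) = -6 - N)
V(B) = -6 (V(B) = -6 - 1*0 = -6 + 0 = -6)
sqrt(L + V((2*t)*(-2))) = sqrt(69/13 - 6) = sqrt(-9/13) = 3*I*sqrt(13)/13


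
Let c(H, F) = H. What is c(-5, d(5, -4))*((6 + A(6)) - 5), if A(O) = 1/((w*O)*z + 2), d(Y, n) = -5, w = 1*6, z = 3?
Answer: -111/22 ≈ -5.0455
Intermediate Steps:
w = 6
A(O) = 1/(2 + 18*O) (A(O) = 1/((6*O)*3 + 2) = 1/(18*O + 2) = 1/(2 + 18*O))
c(-5, d(5, -4))*((6 + A(6)) - 5) = -5*((6 + 1/(2*(1 + 9*6))) - 5) = -5*((6 + 1/(2*(1 + 54))) - 5) = -5*((6 + (½)/55) - 5) = -5*((6 + (½)*(1/55)) - 5) = -5*((6 + 1/110) - 5) = -5*(661/110 - 5) = -5*111/110 = -111/22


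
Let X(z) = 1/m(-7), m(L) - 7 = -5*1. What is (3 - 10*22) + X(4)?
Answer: -433/2 ≈ -216.50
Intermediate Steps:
m(L) = 2 (m(L) = 7 - 5*1 = 7 - 5 = 2)
X(z) = ½ (X(z) = 1/2 = ½)
(3 - 10*22) + X(4) = (3 - 10*22) + ½ = (3 - 220) + ½ = -217 + ½ = -433/2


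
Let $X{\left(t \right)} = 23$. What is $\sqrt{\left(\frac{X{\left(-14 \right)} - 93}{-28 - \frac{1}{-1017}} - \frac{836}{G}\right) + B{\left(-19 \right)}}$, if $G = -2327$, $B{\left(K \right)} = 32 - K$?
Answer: $\frac{\sqrt{9458914945937665}}{13252265} \approx 7.3389$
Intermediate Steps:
$\sqrt{\left(\frac{X{\left(-14 \right)} - 93}{-28 - \frac{1}{-1017}} - \frac{836}{G}\right) + B{\left(-19 \right)}} = \sqrt{\left(\frac{23 - 93}{-28 - \frac{1}{-1017}} - \frac{836}{-2327}\right) + \left(32 - -19\right)} = \sqrt{\left(\frac{23 - 93}{-28 - - \frac{1}{1017}} - - \frac{836}{2327}\right) + \left(32 + 19\right)} = \sqrt{\left(- \frac{70}{-28 + \frac{1}{1017}} + \frac{836}{2327}\right) + 51} = \sqrt{\left(- \frac{70}{- \frac{28475}{1017}} + \frac{836}{2327}\right) + 51} = \sqrt{\left(\left(-70\right) \left(- \frac{1017}{28475}\right) + \frac{836}{2327}\right) + 51} = \sqrt{\left(\frac{14238}{5695} + \frac{836}{2327}\right) + 51} = \sqrt{\frac{37892846}{13252265} + 51} = \sqrt{\frac{713758361}{13252265}} = \frac{\sqrt{9458914945937665}}{13252265}$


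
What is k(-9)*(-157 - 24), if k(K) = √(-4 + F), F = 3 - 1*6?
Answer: -181*I*√7 ≈ -478.88*I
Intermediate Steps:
F = -3 (F = 3 - 6 = -3)
k(K) = I*√7 (k(K) = √(-4 - 3) = √(-7) = I*√7)
k(-9)*(-157 - 24) = (I*√7)*(-157 - 24) = (I*√7)*(-181) = -181*I*√7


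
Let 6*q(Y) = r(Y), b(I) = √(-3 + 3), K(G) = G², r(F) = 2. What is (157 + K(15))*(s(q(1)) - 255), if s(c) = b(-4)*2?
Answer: -97410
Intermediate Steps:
b(I) = 0 (b(I) = √0 = 0)
q(Y) = ⅓ (q(Y) = (⅙)*2 = ⅓)
s(c) = 0 (s(c) = 0*2 = 0)
(157 + K(15))*(s(q(1)) - 255) = (157 + 15²)*(0 - 255) = (157 + 225)*(-255) = 382*(-255) = -97410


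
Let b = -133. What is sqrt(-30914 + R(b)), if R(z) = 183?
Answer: I*sqrt(30731) ≈ 175.3*I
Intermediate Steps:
sqrt(-30914 + R(b)) = sqrt(-30914 + 183) = sqrt(-30731) = I*sqrt(30731)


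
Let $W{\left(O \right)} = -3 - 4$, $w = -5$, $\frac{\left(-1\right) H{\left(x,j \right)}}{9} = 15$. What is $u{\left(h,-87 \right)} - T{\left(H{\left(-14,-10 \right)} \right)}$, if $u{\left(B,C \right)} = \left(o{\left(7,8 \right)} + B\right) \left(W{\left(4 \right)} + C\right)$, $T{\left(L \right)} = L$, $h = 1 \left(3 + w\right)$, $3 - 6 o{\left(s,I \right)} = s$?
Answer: $\frac{1157}{3} \approx 385.67$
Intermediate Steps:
$H{\left(x,j \right)} = -135$ ($H{\left(x,j \right)} = \left(-9\right) 15 = -135$)
$o{\left(s,I \right)} = \frac{1}{2} - \frac{s}{6}$
$W{\left(O \right)} = -7$
$h = -2$ ($h = 1 \left(3 - 5\right) = 1 \left(-2\right) = -2$)
$u{\left(B,C \right)} = \left(-7 + C\right) \left(- \frac{2}{3} + B\right)$ ($u{\left(B,C \right)} = \left(\left(\frac{1}{2} - \frac{7}{6}\right) + B\right) \left(-7 + C\right) = \left(- \frac{2}{3} + B\right) \left(-7 + C\right) = \left(-7 + C\right) \left(- \frac{2}{3} + B\right)$)
$u{\left(h,-87 \right)} - T{\left(H{\left(-14,-10 \right)} \right)} = \left(\frac{14}{3} - -14 - -58 - -174\right) - -135 = \left(\frac{14}{3} + 14 + 58 + 174\right) + 135 = \frac{752}{3} + 135 = \frac{1157}{3}$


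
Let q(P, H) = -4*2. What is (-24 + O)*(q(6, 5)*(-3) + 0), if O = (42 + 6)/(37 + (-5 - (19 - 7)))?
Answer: -2592/5 ≈ -518.40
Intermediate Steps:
q(P, H) = -8
O = 12/5 (O = 48/(37 + (-5 - 1*12)) = 48/(37 + (-5 - 12)) = 48/(37 - 17) = 48/20 = 48*(1/20) = 12/5 ≈ 2.4000)
(-24 + O)*(q(6, 5)*(-3) + 0) = (-24 + 12/5)*(-8*(-3) + 0) = -108*(24 + 0)/5 = -108/5*24 = -2592/5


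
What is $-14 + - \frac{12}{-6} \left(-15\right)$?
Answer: $-44$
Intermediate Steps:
$-14 + - \frac{12}{-6} \left(-15\right) = -14 + \left(-12\right) \left(- \frac{1}{6}\right) \left(-15\right) = -14 + 2 \left(-15\right) = -14 - 30 = -44$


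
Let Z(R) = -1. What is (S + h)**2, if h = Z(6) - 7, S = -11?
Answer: 361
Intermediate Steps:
h = -8 (h = -1 - 7 = -8)
(S + h)**2 = (-11 - 8)**2 = (-19)**2 = 361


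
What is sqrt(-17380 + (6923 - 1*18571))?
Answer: 2*I*sqrt(7257) ≈ 170.38*I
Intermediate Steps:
sqrt(-17380 + (6923 - 1*18571)) = sqrt(-17380 + (6923 - 18571)) = sqrt(-17380 - 11648) = sqrt(-29028) = 2*I*sqrt(7257)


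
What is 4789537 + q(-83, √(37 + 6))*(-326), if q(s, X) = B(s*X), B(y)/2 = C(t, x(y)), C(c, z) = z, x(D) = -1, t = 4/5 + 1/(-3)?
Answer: 4790189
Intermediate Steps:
t = 7/15 (t = 4*(⅕) + 1*(-⅓) = ⅘ - ⅓ = 7/15 ≈ 0.46667)
B(y) = -2 (B(y) = 2*(-1) = -2)
q(s, X) = -2
4789537 + q(-83, √(37 + 6))*(-326) = 4789537 - 2*(-326) = 4789537 + 652 = 4790189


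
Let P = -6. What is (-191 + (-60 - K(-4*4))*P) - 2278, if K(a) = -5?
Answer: -2139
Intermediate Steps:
(-191 + (-60 - K(-4*4))*P) - 2278 = (-191 + (-60 - 1*(-5))*(-6)) - 2278 = (-191 + (-60 + 5)*(-6)) - 2278 = (-191 - 55*(-6)) - 2278 = (-191 + 330) - 2278 = 139 - 2278 = -2139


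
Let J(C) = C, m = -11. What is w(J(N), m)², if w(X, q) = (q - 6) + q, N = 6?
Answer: 784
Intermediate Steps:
w(X, q) = -6 + 2*q (w(X, q) = (-6 + q) + q = -6 + 2*q)
w(J(N), m)² = (-6 + 2*(-11))² = (-6 - 22)² = (-28)² = 784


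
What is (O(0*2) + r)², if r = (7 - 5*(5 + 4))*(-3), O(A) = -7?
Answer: 11449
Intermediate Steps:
r = 114 (r = (7 - 5*9)*(-3) = (7 - 45)*(-3) = -38*(-3) = 114)
(O(0*2) + r)² = (-7 + 114)² = 107² = 11449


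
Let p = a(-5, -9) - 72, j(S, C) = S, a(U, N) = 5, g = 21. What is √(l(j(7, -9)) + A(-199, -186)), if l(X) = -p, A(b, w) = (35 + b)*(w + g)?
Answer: √27127 ≈ 164.70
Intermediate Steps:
A(b, w) = (21 + w)*(35 + b) (A(b, w) = (35 + b)*(w + 21) = (35 + b)*(21 + w) = (21 + w)*(35 + b))
p = -67 (p = 5 - 72 = -67)
l(X) = 67 (l(X) = -1*(-67) = 67)
√(l(j(7, -9)) + A(-199, -186)) = √(67 + (735 + 21*(-199) + 35*(-186) - 199*(-186))) = √(67 + (735 - 4179 - 6510 + 37014)) = √(67 + 27060) = √27127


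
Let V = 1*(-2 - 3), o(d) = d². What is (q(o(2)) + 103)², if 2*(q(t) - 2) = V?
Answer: 42025/4 ≈ 10506.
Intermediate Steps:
V = -5 (V = 1*(-5) = -5)
q(t) = -½ (q(t) = 2 + (½)*(-5) = 2 - 5/2 = -½)
(q(o(2)) + 103)² = (-½ + 103)² = (205/2)² = 42025/4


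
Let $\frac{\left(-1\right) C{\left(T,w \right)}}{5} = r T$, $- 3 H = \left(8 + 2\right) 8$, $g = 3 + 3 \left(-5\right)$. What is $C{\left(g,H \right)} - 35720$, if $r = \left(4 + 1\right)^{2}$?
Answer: $-34220$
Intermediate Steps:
$g = -12$ ($g = 3 - 15 = -12$)
$r = 25$ ($r = 5^{2} = 25$)
$H = - \frac{80}{3}$ ($H = - \frac{\left(8 + 2\right) 8}{3} = - \frac{10 \cdot 8}{3} = \left(- \frac{1}{3}\right) 80 = - \frac{80}{3} \approx -26.667$)
$C{\left(T,w \right)} = - 125 T$ ($C{\left(T,w \right)} = - 5 \cdot 25 T = - 125 T$)
$C{\left(g,H \right)} - 35720 = \left(-125\right) \left(-12\right) - 35720 = 1500 - 35720 = -34220$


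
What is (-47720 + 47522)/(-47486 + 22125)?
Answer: 198/25361 ≈ 0.0078073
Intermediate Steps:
(-47720 + 47522)/(-47486 + 22125) = -198/(-25361) = -198*(-1/25361) = 198/25361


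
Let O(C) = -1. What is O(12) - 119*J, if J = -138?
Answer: 16421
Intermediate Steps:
O(12) - 119*J = -1 - 119*(-138) = -1 + 16422 = 16421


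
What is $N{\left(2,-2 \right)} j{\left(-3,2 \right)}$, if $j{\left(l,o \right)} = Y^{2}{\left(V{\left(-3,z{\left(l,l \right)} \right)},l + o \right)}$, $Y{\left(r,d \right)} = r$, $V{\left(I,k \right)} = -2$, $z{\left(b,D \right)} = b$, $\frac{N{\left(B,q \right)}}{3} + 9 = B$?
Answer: $-84$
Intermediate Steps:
$N{\left(B,q \right)} = -27 + 3 B$
$j{\left(l,o \right)} = 4$ ($j{\left(l,o \right)} = \left(-2\right)^{2} = 4$)
$N{\left(2,-2 \right)} j{\left(-3,2 \right)} = \left(-27 + 3 \cdot 2\right) 4 = \left(-27 + 6\right) 4 = \left(-21\right) 4 = -84$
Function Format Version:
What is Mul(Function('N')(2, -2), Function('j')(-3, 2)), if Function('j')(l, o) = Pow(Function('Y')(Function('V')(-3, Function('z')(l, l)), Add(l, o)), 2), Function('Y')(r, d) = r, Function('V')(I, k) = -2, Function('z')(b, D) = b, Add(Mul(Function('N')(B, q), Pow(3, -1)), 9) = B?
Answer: -84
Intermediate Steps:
Function('N')(B, q) = Add(-27, Mul(3, B))
Function('j')(l, o) = 4 (Function('j')(l, o) = Pow(-2, 2) = 4)
Mul(Function('N')(2, -2), Function('j')(-3, 2)) = Mul(Add(-27, Mul(3, 2)), 4) = Mul(Add(-27, 6), 4) = Mul(-21, 4) = -84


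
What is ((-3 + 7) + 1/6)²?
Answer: 625/36 ≈ 17.361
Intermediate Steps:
((-3 + 7) + 1/6)² = (4 + ⅙)² = (25/6)² = 625/36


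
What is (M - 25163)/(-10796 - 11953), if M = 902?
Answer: 8087/7583 ≈ 1.0665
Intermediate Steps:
(M - 25163)/(-10796 - 11953) = (902 - 25163)/(-10796 - 11953) = -24261/(-22749) = -24261*(-1/22749) = 8087/7583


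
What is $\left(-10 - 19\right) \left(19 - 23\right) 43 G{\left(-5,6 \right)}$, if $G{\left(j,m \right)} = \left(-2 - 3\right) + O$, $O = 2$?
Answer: $-14964$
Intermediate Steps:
$G{\left(j,m \right)} = -3$ ($G{\left(j,m \right)} = \left(-2 - 3\right) + 2 = -5 + 2 = -3$)
$\left(-10 - 19\right) \left(19 - 23\right) 43 G{\left(-5,6 \right)} = \left(-10 - 19\right) \left(19 - 23\right) 43 \left(-3\right) = \left(-29\right) \left(-4\right) 43 \left(-3\right) = 116 \cdot 43 \left(-3\right) = 4988 \left(-3\right) = -14964$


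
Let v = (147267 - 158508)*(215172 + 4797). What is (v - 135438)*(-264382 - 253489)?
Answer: 1280595016807257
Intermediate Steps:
v = -2472671529 (v = -11241*219969 = -2472671529)
(v - 135438)*(-264382 - 253489) = (-2472671529 - 135438)*(-264382 - 253489) = -2472806967*(-517871) = 1280595016807257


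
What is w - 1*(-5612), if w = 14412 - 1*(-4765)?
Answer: 24789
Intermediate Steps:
w = 19177 (w = 14412 + 4765 = 19177)
w - 1*(-5612) = 19177 - 1*(-5612) = 19177 + 5612 = 24789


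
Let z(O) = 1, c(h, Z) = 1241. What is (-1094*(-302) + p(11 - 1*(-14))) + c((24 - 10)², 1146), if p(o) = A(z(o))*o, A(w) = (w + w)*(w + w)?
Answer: 331729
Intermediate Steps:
A(w) = 4*w² (A(w) = (2*w)*(2*w) = 4*w²)
p(o) = 4*o (p(o) = (4*1²)*o = (4*1)*o = 4*o)
(-1094*(-302) + p(11 - 1*(-14))) + c((24 - 10)², 1146) = (-1094*(-302) + 4*(11 - 1*(-14))) + 1241 = (330388 + 4*(11 + 14)) + 1241 = (330388 + 4*25) + 1241 = (330388 + 100) + 1241 = 330488 + 1241 = 331729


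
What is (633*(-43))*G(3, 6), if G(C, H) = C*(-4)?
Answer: 326628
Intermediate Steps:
G(C, H) = -4*C
(633*(-43))*G(3, 6) = (633*(-43))*(-4*3) = -27219*(-12) = 326628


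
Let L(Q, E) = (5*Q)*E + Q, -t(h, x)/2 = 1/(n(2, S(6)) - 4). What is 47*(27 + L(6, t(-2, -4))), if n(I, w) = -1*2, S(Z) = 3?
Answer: 2021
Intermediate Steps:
n(I, w) = -2
t(h, x) = ⅓ (t(h, x) = -2/(-2 - 4) = -2/(-6) = -2*(-⅙) = ⅓)
L(Q, E) = Q + 5*E*Q (L(Q, E) = 5*E*Q + Q = Q + 5*E*Q)
47*(27 + L(6, t(-2, -4))) = 47*(27 + 6*(1 + 5*(⅓))) = 47*(27 + 6*(1 + 5/3)) = 47*(27 + 6*(8/3)) = 47*(27 + 16) = 47*43 = 2021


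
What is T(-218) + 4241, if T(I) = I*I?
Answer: 51765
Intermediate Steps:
T(I) = I**2
T(-218) + 4241 = (-218)**2 + 4241 = 47524 + 4241 = 51765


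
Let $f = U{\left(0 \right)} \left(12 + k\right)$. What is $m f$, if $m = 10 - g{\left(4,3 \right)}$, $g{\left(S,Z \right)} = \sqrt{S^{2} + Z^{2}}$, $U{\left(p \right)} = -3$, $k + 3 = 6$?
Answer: $-225$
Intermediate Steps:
$k = 3$ ($k = -3 + 6 = 3$)
$f = -45$ ($f = - 3 \left(12 + 3\right) = \left(-3\right) 15 = -45$)
$m = 5$ ($m = 10 - \sqrt{4^{2} + 3^{2}} = 10 - \sqrt{16 + 9} = 10 - \sqrt{25} = 10 - 5 = 5$)
$m f = 5 \left(-45\right) = -225$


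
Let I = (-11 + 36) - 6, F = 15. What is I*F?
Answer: 285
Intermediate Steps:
I = 19 (I = 25 - 6 = 19)
I*F = 19*15 = 285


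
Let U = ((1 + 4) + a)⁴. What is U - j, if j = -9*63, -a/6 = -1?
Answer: 15208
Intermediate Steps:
a = 6 (a = -6*(-1) = 6)
j = -567
U = 14641 (U = ((1 + 4) + 6)⁴ = (5 + 6)⁴ = 11⁴ = 14641)
U - j = 14641 - 1*(-567) = 14641 + 567 = 15208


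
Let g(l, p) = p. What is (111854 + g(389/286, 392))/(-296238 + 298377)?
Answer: 112246/2139 ≈ 52.476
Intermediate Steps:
(111854 + g(389/286, 392))/(-296238 + 298377) = (111854 + 392)/(-296238 + 298377) = 112246/2139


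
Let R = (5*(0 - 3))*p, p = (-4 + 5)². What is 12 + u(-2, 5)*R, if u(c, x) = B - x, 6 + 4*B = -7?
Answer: 543/4 ≈ 135.75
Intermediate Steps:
p = 1 (p = 1² = 1)
R = -15 (R = (5*(0 - 3))*1 = (5*(-3))*1 = -15*1 = -15)
B = -13/4 (B = -3/2 + (¼)*(-7) = -3/2 - 7/4 = -13/4 ≈ -3.2500)
u(c, x) = -13/4 - x
12 + u(-2, 5)*R = 12 + (-13/4 - 1*5)*(-15) = 12 + (-13/4 - 5)*(-15) = 12 - 33/4*(-15) = 12 + 495/4 = 543/4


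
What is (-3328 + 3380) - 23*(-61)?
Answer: 1455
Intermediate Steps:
(-3328 + 3380) - 23*(-61) = 52 + 1403 = 1455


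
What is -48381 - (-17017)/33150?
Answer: -7257073/150 ≈ -48381.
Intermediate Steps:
-48381 - (-17017)/33150 = -48381 - 1*(-77/150) = -48381 + 77/150 = -7257073/150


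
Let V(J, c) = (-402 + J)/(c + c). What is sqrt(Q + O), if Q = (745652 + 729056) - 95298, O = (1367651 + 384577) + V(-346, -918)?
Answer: sqrt(253662711)/9 ≈ 1769.6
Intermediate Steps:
V(J, c) = (-402 + J)/(2*c) (V(J, c) = (-402 + J)/((2*c)) = (-402 + J)*(1/(2*c)) = (-402 + J)/(2*c))
O = 47310167/27 (O = (1367651 + 384577) + (1/2)*(-402 - 346)/(-918) = 1752228 + (1/2)*(-1/918)*(-748) = 1752228 + 11/27 = 47310167/27 ≈ 1.7522e+6)
Q = 1379410 (Q = 1474708 - 95298 = 1379410)
sqrt(Q + O) = sqrt(1379410 + 47310167/27) = sqrt(84554237/27) = sqrt(253662711)/9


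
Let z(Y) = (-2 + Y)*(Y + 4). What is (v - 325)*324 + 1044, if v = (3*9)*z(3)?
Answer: -43020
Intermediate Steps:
z(Y) = (-2 + Y)*(4 + Y)
v = 189 (v = (3*9)*(-8 + 3² + 2*3) = 27*(-8 + 9 + 6) = 27*7 = 189)
(v - 325)*324 + 1044 = (189 - 325)*324 + 1044 = -136*324 + 1044 = -44064 + 1044 = -43020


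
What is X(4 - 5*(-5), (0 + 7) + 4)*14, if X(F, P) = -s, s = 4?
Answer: -56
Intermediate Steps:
X(F, P) = -4 (X(F, P) = -1*4 = -4)
X(4 - 5*(-5), (0 + 7) + 4)*14 = -4*14 = -56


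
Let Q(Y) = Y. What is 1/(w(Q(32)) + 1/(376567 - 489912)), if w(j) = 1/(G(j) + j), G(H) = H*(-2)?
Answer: -3627040/113377 ≈ -31.991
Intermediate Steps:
G(H) = -2*H
w(j) = -1/j (w(j) = 1/(-2*j + j) = 1/(-j) = -1/j)
1/(w(Q(32)) + 1/(376567 - 489912)) = 1/(-1/32 + 1/(376567 - 489912)) = 1/(-1*1/32 + 1/(-113345)) = 1/(-1/32 - 1/113345) = 1/(-113377/3627040) = -3627040/113377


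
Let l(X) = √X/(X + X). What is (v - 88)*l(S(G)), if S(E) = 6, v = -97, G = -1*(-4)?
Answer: -185*√6/12 ≈ -37.763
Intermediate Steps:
G = 4
l(X) = 1/(2*√X) (l(X) = √X/((2*X)) = (1/(2*X))*√X = 1/(2*√X))
(v - 88)*l(S(G)) = (-97 - 88)*(1/(2*√6)) = -185*√6/6/2 = -185*√6/12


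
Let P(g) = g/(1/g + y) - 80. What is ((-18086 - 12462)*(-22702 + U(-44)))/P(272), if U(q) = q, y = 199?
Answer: -671629546647/76006 ≈ -8.8365e+6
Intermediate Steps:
P(g) = -80 + g/(199 + 1/g) (P(g) = g/(1/g + 199) - 80 = g/(199 + 1/g) - 80 = -80 + g/(199 + 1/g))
((-18086 - 12462)*(-22702 + U(-44)))/P(272) = ((-18086 - 12462)*(-22702 - 44))/(((-80 + 272² - 15920*272)/(1 + 199*272))) = (-30548*(-22746))/(((-80 + 73984 - 4330240)/(1 + 54128))) = 694844808/((-4256336/54129)) = 694844808/(((1/54129)*(-4256336))) = 694844808/(-4256336/54129) = 694844808*(-54129/4256336) = -671629546647/76006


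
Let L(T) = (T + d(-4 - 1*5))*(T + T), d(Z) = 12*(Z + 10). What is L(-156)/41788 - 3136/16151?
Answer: 4795040/5442887 ≈ 0.88097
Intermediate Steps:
d(Z) = 120 + 12*Z (d(Z) = 12*(10 + Z) = 120 + 12*Z)
L(T) = 2*T*(12 + T) (L(T) = (T + (120 + 12*(-4 - 1*5)))*(T + T) = (T + (120 + 12*(-4 - 5)))*(2*T) = (T + (120 + 12*(-9)))*(2*T) = (T + (120 - 108))*(2*T) = (T + 12)*(2*T) = (12 + T)*(2*T) = 2*T*(12 + T))
L(-156)/41788 - 3136/16151 = (2*(-156)*(12 - 156))/41788 - 3136/16151 = (2*(-156)*(-144))*(1/41788) - 3136*1/16151 = 44928*(1/41788) - 3136/16151 = 11232/10447 - 3136/16151 = 4795040/5442887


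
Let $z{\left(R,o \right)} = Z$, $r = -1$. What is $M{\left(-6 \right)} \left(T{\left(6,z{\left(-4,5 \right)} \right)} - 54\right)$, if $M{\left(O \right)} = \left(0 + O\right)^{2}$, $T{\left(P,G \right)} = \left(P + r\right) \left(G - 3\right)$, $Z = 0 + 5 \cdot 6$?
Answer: $2916$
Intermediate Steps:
$Z = 30$ ($Z = 0 + 30 = 30$)
$z{\left(R,o \right)} = 30$
$T{\left(P,G \right)} = \left(-1 + P\right) \left(-3 + G\right)$ ($T{\left(P,G \right)} = \left(P - 1\right) \left(G - 3\right) = \left(-1 + P\right) \left(-3 + G\right)$)
$M{\left(O \right)} = O^{2}$
$M{\left(-6 \right)} \left(T{\left(6,z{\left(-4,5 \right)} \right)} - 54\right) = \left(-6\right)^{2} \left(\left(3 - 30 - 18 + 30 \cdot 6\right) - 54\right) = 36 \left(\left(3 - 30 - 18 + 180\right) - 54\right) = 36 \left(135 - 54\right) = 36 \cdot 81 = 2916$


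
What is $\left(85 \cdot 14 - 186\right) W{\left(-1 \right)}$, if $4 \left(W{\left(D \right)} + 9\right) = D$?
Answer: $-9287$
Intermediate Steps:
$W{\left(D \right)} = -9 + \frac{D}{4}$
$\left(85 \cdot 14 - 186\right) W{\left(-1 \right)} = \left(85 \cdot 14 - 186\right) \left(-9 + \frac{1}{4} \left(-1\right)\right) = \left(1190 - 186\right) \left(-9 - \frac{1}{4}\right) = 1004 \left(- \frac{37}{4}\right) = -9287$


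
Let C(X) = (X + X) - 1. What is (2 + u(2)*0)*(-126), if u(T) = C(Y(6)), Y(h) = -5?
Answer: -252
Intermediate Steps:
C(X) = -1 + 2*X (C(X) = 2*X - 1 = -1 + 2*X)
u(T) = -11 (u(T) = -1 + 2*(-5) = -1 - 10 = -11)
(2 + u(2)*0)*(-126) = (2 - 11*0)*(-126) = (2 + 0)*(-126) = 2*(-126) = -252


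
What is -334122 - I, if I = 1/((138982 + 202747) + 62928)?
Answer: -135204806155/404657 ≈ -3.3412e+5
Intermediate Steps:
I = 1/404657 (I = 1/(341729 + 62928) = 1/404657 ≈ 2.4712e-6)
-334122 - I = -334122 - 1*1/404657 = -334122 - 1/404657 = -135204806155/404657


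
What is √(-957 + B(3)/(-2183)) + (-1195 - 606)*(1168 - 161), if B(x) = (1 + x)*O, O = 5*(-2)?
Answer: -1813607 + I*√4560485653/2183 ≈ -1.8136e+6 + 30.935*I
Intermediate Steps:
O = -10
B(x) = -10 - 10*x (B(x) = (1 + x)*(-10) = -10 - 10*x)
√(-957 + B(3)/(-2183)) + (-1195 - 606)*(1168 - 161) = √(-957 + (-10 - 10*3)/(-2183)) + (-1195 - 606)*(1168 - 161) = √(-957 + (-10 - 30)*(-1/2183)) - 1801*1007 = √(-957 - 40*(-1/2183)) - 1813607 = √(-957 + 40/2183) - 1813607 = √(-2089091/2183) - 1813607 = I*√4560485653/2183 - 1813607 = -1813607 + I*√4560485653/2183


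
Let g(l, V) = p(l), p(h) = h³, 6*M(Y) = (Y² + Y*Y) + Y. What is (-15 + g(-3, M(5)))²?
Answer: 1764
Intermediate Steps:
M(Y) = Y²/3 + Y/6 (M(Y) = ((Y² + Y*Y) + Y)/6 = ((Y² + Y²) + Y)/6 = (2*Y² + Y)/6 = (Y + 2*Y²)/6 = Y²/3 + Y/6)
g(l, V) = l³
(-15 + g(-3, M(5)))² = (-15 + (-3)³)² = (-15 - 27)² = (-42)² = 1764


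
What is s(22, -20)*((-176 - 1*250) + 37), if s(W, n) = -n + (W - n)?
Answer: -24118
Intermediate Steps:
s(W, n) = W - 2*n
s(22, -20)*((-176 - 1*250) + 37) = (22 - 2*(-20))*((-176 - 1*250) + 37) = (22 + 40)*((-176 - 250) + 37) = 62*(-426 + 37) = 62*(-389) = -24118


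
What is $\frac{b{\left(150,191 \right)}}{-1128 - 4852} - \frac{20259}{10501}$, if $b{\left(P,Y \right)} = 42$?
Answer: $- \frac{60794931}{31397990} \approx -1.9363$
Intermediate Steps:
$\frac{b{\left(150,191 \right)}}{-1128 - 4852} - \frac{20259}{10501} = \frac{42}{-1128 - 4852} - \frac{20259}{10501} = \frac{42}{-5980} - \frac{20259}{10501} = 42 \left(- \frac{1}{5980}\right) - \frac{20259}{10501} = - \frac{21}{2990} - \frac{20259}{10501} = - \frac{60794931}{31397990}$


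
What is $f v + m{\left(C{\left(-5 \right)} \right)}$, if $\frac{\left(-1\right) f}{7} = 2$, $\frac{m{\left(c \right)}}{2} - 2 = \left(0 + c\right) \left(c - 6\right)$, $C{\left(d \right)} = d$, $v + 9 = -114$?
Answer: $1836$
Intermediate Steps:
$v = -123$ ($v = -9 - 114 = -123$)
$m{\left(c \right)} = 4 + 2 c \left(-6 + c\right)$ ($m{\left(c \right)} = 4 + 2 \left(0 + c\right) \left(c - 6\right) = 4 + 2 c \left(-6 + c\right)$)
$f = -14$ ($f = \left(-7\right) 2 = -14$)
$f v + m{\left(C{\left(-5 \right)} \right)} = \left(-14\right) \left(-123\right) + \left(4 - -60 + 2 \left(-5\right)^{2}\right) = 1722 + \left(4 + 60 + 2 \cdot 25\right) = 1722 + \left(4 + 60 + 50\right) = 1722 + 114 = 1836$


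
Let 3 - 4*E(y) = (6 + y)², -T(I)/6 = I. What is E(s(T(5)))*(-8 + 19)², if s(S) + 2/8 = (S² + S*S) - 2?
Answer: -6298797417/64 ≈ -9.8419e+7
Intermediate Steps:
T(I) = -6*I
s(S) = -9/4 + 2*S² (s(S) = -¼ + ((S² + S*S) - 2) = -¼ + ((S² + S²) - 2) = -¼ + (2*S² - 2) = -¼ + (-2 + 2*S²) = -9/4 + 2*S²)
E(y) = ¾ - (6 + y)²/4
E(s(T(5)))*(-8 + 19)² = (¾ - (6 + (-9/4 + 2*(-6*5)²))²/4)*(-8 + 19)² = (¾ - (6 + (-9/4 + 2*(-30)²))²/4)*11² = (¾ - (6 + (-9/4 + 2*900))²/4)*121 = (¾ - (6 + (-9/4 + 1800))²/4)*121 = (¾ - (6 + 7191/4)²/4)*121 = (¾ - (7215/4)²/4)*121 = (¾ - ¼*52056225/16)*121 = (¾ - 52056225/64)*121 = -52056177/64*121 = -6298797417/64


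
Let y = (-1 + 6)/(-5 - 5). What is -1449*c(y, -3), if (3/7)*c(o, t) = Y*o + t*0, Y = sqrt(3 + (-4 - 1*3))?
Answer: 3381*I ≈ 3381.0*I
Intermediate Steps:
Y = 2*I (Y = sqrt(3 + (-4 - 3)) = sqrt(3 - 7) = sqrt(-4) = 2*I ≈ 2.0*I)
y = -1/2 (y = 5/(-10) = 5*(-1/10) = -1/2 ≈ -0.50000)
c(o, t) = 14*I*o/3 (c(o, t) = 7*((2*I)*o + t*0)/3 = 7*(2*I*o + 0)/3 = 7*(2*I*o)/3 = 14*I*o/3)
-1449*c(y, -3) = -6762*I*(-1)/2 = -(-3381)*I = 3381*I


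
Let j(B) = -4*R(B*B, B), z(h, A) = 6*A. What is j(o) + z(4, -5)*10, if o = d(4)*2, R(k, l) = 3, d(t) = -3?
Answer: -312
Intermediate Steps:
o = -6 (o = -3*2 = -6)
j(B) = -12 (j(B) = -4*3 = -12)
j(o) + z(4, -5)*10 = -12 + (6*(-5))*10 = -12 - 30*10 = -12 - 300 = -312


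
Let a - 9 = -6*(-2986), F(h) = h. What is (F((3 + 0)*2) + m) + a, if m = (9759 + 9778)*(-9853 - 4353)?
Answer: -277524691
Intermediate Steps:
a = 17925 (a = 9 - 6*(-2986) = 9 + 17916 = 17925)
m = -277542622 (m = 19537*(-14206) = -277542622)
(F((3 + 0)*2) + m) + a = ((3 + 0)*2 - 277542622) + 17925 = (3*2 - 277542622) + 17925 = (6 - 277542622) + 17925 = -277542616 + 17925 = -277524691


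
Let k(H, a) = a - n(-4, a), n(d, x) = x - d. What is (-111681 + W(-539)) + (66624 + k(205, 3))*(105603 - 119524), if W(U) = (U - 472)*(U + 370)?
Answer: -927357842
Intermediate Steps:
W(U) = (-472 + U)*(370 + U)
k(H, a) = -4 (k(H, a) = a - (a - 1*(-4)) = a - (a + 4) = a - (4 + a) = a + (-4 - a) = -4)
(-111681 + W(-539)) + (66624 + k(205, 3))*(105603 - 119524) = (-111681 + (-174640 + (-539)² - 102*(-539))) + (66624 - 4)*(105603 - 119524) = (-111681 + (-174640 + 290521 + 54978)) + 66620*(-13921) = (-111681 + 170859) - 927417020 = 59178 - 927417020 = -927357842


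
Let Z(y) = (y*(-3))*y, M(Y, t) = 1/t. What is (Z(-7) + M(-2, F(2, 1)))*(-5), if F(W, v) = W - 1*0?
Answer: 1465/2 ≈ 732.50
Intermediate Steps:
F(W, v) = W (F(W, v) = W + 0 = W)
Z(y) = -3*y² (Z(y) = (-3*y)*y = -3*y²)
(Z(-7) + M(-2, F(2, 1)))*(-5) = (-3*(-7)² + 1/2)*(-5) = (-3*49 + ½)*(-5) = (-147 + ½)*(-5) = -293/2*(-5) = 1465/2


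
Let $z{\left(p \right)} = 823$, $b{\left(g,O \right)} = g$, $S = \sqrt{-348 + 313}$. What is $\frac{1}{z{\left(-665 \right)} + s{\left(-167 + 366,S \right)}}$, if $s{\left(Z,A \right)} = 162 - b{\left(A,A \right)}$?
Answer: $\frac{197}{194052} + \frac{i \sqrt{35}}{970260} \approx 0.0010152 + 6.0974 \cdot 10^{-6} i$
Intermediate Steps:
$S = i \sqrt{35}$ ($S = \sqrt{-35} = i \sqrt{35} \approx 5.9161 i$)
$s{\left(Z,A \right)} = 162 - A$
$\frac{1}{z{\left(-665 \right)} + s{\left(-167 + 366,S \right)}} = \frac{1}{823 + \left(162 - i \sqrt{35}\right)} = \frac{1}{985 - i \sqrt{35}}$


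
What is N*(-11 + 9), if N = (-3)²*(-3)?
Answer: 54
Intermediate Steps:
N = -27 (N = 9*(-3) = -27)
N*(-11 + 9) = -27*(-11 + 9) = -27*(-2) = 54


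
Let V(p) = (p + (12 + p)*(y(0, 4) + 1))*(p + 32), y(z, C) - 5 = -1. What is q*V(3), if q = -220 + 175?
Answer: -122850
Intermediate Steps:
y(z, C) = 4 (y(z, C) = 5 - 1 = 4)
q = -45
V(p) = (32 + p)*(60 + 6*p) (V(p) = (p + (12 + p)*(4 + 1))*(p + 32) = (p + (12 + p)*5)*(32 + p) = (p + (60 + 5*p))*(32 + p) = (60 + 6*p)*(32 + p) = (32 + p)*(60 + 6*p))
q*V(3) = -45*(1920 + 6*3² + 252*3) = -45*(1920 + 6*9 + 756) = -45*(1920 + 54 + 756) = -45*2730 = -122850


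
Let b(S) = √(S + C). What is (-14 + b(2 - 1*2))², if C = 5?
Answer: (14 - √5)² ≈ 138.39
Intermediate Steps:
b(S) = √(5 + S) (b(S) = √(S + 5) = √(5 + S))
(-14 + b(2 - 1*2))² = (-14 + √(5 + (2 - 1*2)))² = (-14 + √(5 + (2 - 2)))² = (-14 + √(5 + 0))² = (-14 + √5)²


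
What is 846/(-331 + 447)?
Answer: 423/58 ≈ 7.2931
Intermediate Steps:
846/(-331 + 447) = 846/116 = 846*(1/116) = 423/58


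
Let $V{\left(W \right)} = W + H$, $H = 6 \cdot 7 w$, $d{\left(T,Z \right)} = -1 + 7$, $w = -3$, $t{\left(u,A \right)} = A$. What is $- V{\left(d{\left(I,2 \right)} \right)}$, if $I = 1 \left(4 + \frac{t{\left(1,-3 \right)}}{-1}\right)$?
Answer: $120$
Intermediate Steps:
$I = 7$ ($I = 1 \left(4 - \frac{3}{-1}\right) = 1 \left(4 - -3\right) = 1 \left(4 + 3\right) = 1 \cdot 7 = 7$)
$d{\left(T,Z \right)} = 6$
$H = -126$ ($H = 6 \cdot 7 \left(-3\right) = 42 \left(-3\right) = -126$)
$V{\left(W \right)} = -126 + W$ ($V{\left(W \right)} = W - 126 = -126 + W$)
$- V{\left(d{\left(I,2 \right)} \right)} = - (-126 + 6) = \left(-1\right) \left(-120\right) = 120$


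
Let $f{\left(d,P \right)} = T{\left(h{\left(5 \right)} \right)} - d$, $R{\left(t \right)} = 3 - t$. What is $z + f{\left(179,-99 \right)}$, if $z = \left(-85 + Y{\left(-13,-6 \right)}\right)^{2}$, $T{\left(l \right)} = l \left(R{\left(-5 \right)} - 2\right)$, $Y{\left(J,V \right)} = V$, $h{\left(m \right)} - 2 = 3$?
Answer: $8132$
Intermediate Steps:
$h{\left(m \right)} = 5$ ($h{\left(m \right)} = 2 + 3 = 5$)
$T{\left(l \right)} = 6 l$ ($T{\left(l \right)} = l \left(\left(3 - -5\right) - 2\right) = l \left(\left(3 + 5\right) - 2\right) = l \left(8 - 2\right) = l 6 = 6 l$)
$z = 8281$ ($z = \left(-85 - 6\right)^{2} = \left(-91\right)^{2} = 8281$)
$f{\left(d,P \right)} = 30 - d$ ($f{\left(d,P \right)} = 6 \cdot 5 - d = 30 - d$)
$z + f{\left(179,-99 \right)} = 8281 + \left(30 - 179\right) = 8281 - 149 = 8132$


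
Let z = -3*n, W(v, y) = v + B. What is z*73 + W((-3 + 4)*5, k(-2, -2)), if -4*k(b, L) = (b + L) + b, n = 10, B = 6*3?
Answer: -2167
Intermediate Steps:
B = 18
k(b, L) = -b/2 - L/4 (k(b, L) = -((b + L) + b)/4 = -((L + b) + b)/4 = -(L + 2*b)/4 = -b/2 - L/4)
W(v, y) = 18 + v (W(v, y) = v + 18 = 18 + v)
z = -30 (z = -3*10 = -30)
z*73 + W((-3 + 4)*5, k(-2, -2)) = -30*73 + (18 + (-3 + 4)*5) = -2190 + (18 + 1*5) = -2190 + (18 + 5) = -2190 + 23 = -2167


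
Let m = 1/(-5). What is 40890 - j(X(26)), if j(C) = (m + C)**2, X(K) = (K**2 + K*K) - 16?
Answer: -43586791/25 ≈ -1.7435e+6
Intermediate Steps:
m = -1/5 ≈ -0.20000
X(K) = -16 + 2*K**2 (X(K) = (K**2 + K**2) - 16 = 2*K**2 - 16 = -16 + 2*K**2)
j(C) = (-1/5 + C)**2
40890 - j(X(26)) = 40890 - (-1 + 5*(-16 + 2*26**2))**2/25 = 40890 - (-1 + 5*(-16 + 2*676))**2/25 = 40890 - (-1 + 5*(-16 + 1352))**2/25 = 40890 - (-1 + 5*1336)**2/25 = 40890 - (-1 + 6680)**2/25 = 40890 - 6679**2/25 = 40890 - 44609041/25 = -43586791/25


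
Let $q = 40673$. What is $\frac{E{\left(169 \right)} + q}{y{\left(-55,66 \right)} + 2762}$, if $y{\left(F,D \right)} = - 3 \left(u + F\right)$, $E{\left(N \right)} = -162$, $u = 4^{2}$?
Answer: $\frac{40511}{2879} \approx 14.071$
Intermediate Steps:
$u = 16$
$y{\left(F,D \right)} = -48 - 3 F$ ($y{\left(F,D \right)} = - 3 \left(16 + F\right) = -48 - 3 F$)
$\frac{E{\left(169 \right)} + q}{y{\left(-55,66 \right)} + 2762} = \frac{-162 + 40673}{\left(-48 - -165\right) + 2762} = \frac{40511}{\left(-48 + 165\right) + 2762} = \frac{40511}{117 + 2762} = \frac{40511}{2879}$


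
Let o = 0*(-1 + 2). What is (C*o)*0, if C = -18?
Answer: 0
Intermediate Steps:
o = 0 (o = 0*1 = 0)
(C*o)*0 = -18*0*0 = 0*0 = 0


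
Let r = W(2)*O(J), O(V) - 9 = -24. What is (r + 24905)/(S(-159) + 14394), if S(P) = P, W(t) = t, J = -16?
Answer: 4975/2847 ≈ 1.7475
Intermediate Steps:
O(V) = -15 (O(V) = 9 - 24 = -15)
r = -30 (r = 2*(-15) = -30)
(r + 24905)/(S(-159) + 14394) = (-30 + 24905)/(-159 + 14394) = 24875/14235 = 24875*(1/14235) = 4975/2847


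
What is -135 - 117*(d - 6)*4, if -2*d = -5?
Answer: 1503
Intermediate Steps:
d = 5/2 (d = -1/2*(-5) = 5/2 ≈ 2.5000)
-135 - 117*(d - 6)*4 = -135 - 117*(5/2 - 6)*4 = -135 - (-819)*4/2 = -135 - 117*(-14) = -135 + 1638 = 1503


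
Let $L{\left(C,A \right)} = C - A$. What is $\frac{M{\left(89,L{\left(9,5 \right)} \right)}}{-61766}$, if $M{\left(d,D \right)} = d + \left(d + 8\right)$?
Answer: $- \frac{93}{30883} \approx -0.0030114$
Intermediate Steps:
$M{\left(d,D \right)} = 8 + 2 d$ ($M{\left(d,D \right)} = d + \left(8 + d\right) = 8 + 2 d$)
$\frac{M{\left(89,L{\left(9,5 \right)} \right)}}{-61766} = \frac{8 + 2 \cdot 89}{-61766} = \left(8 + 178\right) \left(- \frac{1}{61766}\right) = 186 \left(- \frac{1}{61766}\right) = - \frac{93}{30883}$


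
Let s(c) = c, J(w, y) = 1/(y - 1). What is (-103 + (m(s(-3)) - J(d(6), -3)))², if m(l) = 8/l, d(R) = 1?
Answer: 1600225/144 ≈ 11113.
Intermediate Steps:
J(w, y) = 1/(-1 + y)
(-103 + (m(s(-3)) - J(d(6), -3)))² = (-103 + (8/(-3) - 1/(-1 - 3)))² = (-103 + (8*(-⅓) - 1/(-4)))² = (-103 + (-8/3 - 1*(-¼)))² = (-103 + (-8/3 + ¼))² = (-103 - 29/12)² = (-1265/12)² = 1600225/144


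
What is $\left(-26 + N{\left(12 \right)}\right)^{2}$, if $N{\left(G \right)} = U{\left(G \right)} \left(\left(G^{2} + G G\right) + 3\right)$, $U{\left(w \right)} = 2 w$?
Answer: $48413764$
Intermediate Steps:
$N{\left(G \right)} = 2 G \left(3 + 2 G^{2}\right)$ ($N{\left(G \right)} = 2 G \left(\left(G^{2} + G G\right) + 3\right) = 2 G \left(\left(G^{2} + G^{2}\right) + 3\right) = 2 G \left(2 G^{2} + 3\right) = 2 G \left(3 + 2 G^{2}\right)$)
$\left(-26 + N{\left(12 \right)}\right)^{2} = \left(-26 + \left(4 \cdot 12^{3} + 6 \cdot 12\right)\right)^{2} = \left(-26 + \left(4 \cdot 1728 + 72\right)\right)^{2} = \left(-26 + \left(6912 + 72\right)\right)^{2} = \left(-26 + 6984\right)^{2} = 6958^{2} = 48413764$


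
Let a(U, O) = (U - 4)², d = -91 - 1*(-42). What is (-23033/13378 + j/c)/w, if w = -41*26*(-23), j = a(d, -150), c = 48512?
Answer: -539899047/7956011757824 ≈ -6.7860e-5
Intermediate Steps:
d = -49 (d = -91 + 42 = -49)
a(U, O) = (-4 + U)²
j = 2809 (j = (-4 - 49)² = (-53)² = 2809)
w = 24518 (w = -1066*(-23) = 24518)
(-23033/13378 + j/c)/w = (-23033/13378 + 2809/48512)/24518 = (-23033*1/13378 + 2809*(1/48512))*(1/24518) = (-23033/13378 + 2809/48512)*(1/24518) = -539899047/324496768*1/24518 = -539899047/7956011757824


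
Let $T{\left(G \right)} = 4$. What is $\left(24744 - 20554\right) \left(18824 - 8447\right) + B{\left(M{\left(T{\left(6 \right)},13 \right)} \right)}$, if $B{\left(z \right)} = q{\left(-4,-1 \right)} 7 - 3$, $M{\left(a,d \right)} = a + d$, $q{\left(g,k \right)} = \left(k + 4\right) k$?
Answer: $43479606$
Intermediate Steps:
$q{\left(g,k \right)} = k \left(4 + k\right)$ ($q{\left(g,k \right)} = \left(4 + k\right) k = k \left(4 + k\right)$)
$B{\left(z \right)} = -24$ ($B{\left(z \right)} = - (4 - 1) 7 - 3 = \left(-1\right) 3 \cdot 7 - 3 = \left(-3\right) 7 - 3 = -21 - 3 = -24$)
$\left(24744 - 20554\right) \left(18824 - 8447\right) + B{\left(M{\left(T{\left(6 \right)},13 \right)} \right)} = \left(24744 - 20554\right) \left(18824 - 8447\right) - 24 = 4190 \cdot 10377 - 24 = 43479630 - 24 = 43479606$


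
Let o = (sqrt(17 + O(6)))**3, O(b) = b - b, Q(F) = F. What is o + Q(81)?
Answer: 81 + 17*sqrt(17) ≈ 151.09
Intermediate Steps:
O(b) = 0
o = 17*sqrt(17) (o = (sqrt(17 + 0))**3 = (sqrt(17))**3 = 17*sqrt(17) ≈ 70.093)
o + Q(81) = 17*sqrt(17) + 81 = 81 + 17*sqrt(17)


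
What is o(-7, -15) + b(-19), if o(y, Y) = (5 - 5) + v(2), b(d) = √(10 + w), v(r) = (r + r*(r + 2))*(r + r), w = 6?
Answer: 44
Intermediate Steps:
v(r) = 2*r*(r + r*(2 + r)) (v(r) = (r + r*(2 + r))*(2*r) = 2*r*(r + r*(2 + r)))
b(d) = 4 (b(d) = √(10 + 6) = √16 = 4)
o(y, Y) = 40 (o(y, Y) = (5 - 5) + 2*2²*(3 + 2) = 0 + 2*4*5 = 0 + 40 = 40)
o(-7, -15) + b(-19) = 40 + 4 = 44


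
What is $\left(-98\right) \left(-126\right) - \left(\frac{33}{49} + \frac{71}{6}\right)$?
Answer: $\frac{3626635}{294} \approx 12336.0$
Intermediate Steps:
$\left(-98\right) \left(-126\right) - \left(\frac{33}{49} + \frac{71}{6}\right) = 12348 - \frac{3677}{294} = \frac{3626635}{294}$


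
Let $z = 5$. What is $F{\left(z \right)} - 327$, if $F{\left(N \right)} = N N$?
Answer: $-302$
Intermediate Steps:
$F{\left(N \right)} = N^{2}$
$F{\left(z \right)} - 327 = 5^{2} - 327 = 25 - 327 = -302$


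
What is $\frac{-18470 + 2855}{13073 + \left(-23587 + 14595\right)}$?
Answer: $- \frac{15615}{4081} \approx -3.8263$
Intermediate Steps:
$\frac{-18470 + 2855}{13073 + \left(-23587 + 14595\right)} = - \frac{15615}{13073 - 8992} = - \frac{15615}{4081}$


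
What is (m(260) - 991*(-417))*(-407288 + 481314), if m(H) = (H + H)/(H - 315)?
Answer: 336493547938/11 ≈ 3.0590e+10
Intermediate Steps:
m(H) = 2*H/(-315 + H) (m(H) = (2*H)/(-315 + H) = 2*H/(-315 + H))
(m(260) - 991*(-417))*(-407288 + 481314) = (2*260/(-315 + 260) - 991*(-417))*(-407288 + 481314) = (2*260/(-55) + 413247)*74026 = (2*260*(-1/55) + 413247)*74026 = (-104/11 + 413247)*74026 = (4545613/11)*74026 = 336493547938/11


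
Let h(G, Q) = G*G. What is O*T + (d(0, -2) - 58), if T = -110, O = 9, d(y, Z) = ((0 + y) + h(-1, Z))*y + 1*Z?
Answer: -1050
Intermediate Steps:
h(G, Q) = G²
d(y, Z) = Z + y*(1 + y) (d(y, Z) = ((0 + y) + (-1)²)*y + 1*Z = (y + 1)*y + Z = (1 + y)*y + Z = y*(1 + y) + Z = Z + y*(1 + y))
O*T + (d(0, -2) - 58) = 9*(-110) + ((-2 + 0 + 0²) - 58) = -990 + ((-2 + 0 + 0) - 58) = -990 + (-2 - 58) = -990 - 60 = -1050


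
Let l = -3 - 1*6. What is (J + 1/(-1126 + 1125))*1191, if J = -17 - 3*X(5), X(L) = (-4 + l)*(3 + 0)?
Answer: 117909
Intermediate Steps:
l = -9 (l = -3 - 6 = -9)
X(L) = -39 (X(L) = (-4 - 9)*(3 + 0) = -13*3 = -39)
J = 100 (J = -17 - 3*(-39) = -17 + 117 = 100)
(J + 1/(-1126 + 1125))*1191 = (100 + 1/(-1126 + 1125))*1191 = (100 + 1/(-1))*1191 = (100 - 1)*1191 = 99*1191 = 117909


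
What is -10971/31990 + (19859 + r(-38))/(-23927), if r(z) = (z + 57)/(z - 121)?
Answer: -142748403983/121702532070 ≈ -1.1729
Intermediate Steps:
r(z) = (57 + z)/(-121 + z)
-10971/31990 + (19859 + r(-38))/(-23927) = -10971/31990 + (19859 + (57 - 38)/(-121 - 38))/(-23927) = -10971*1/31990 + (19859 + 19/(-159))*(-1/23927) = -10971/31990 + (19859 - 1/159*19)*(-1/23927) = -10971/31990 + (19859 - 19/159)*(-1/23927) = -10971/31990 + (3157562/159)*(-1/23927) = -10971/31990 - 3157562/3804393 = -142748403983/121702532070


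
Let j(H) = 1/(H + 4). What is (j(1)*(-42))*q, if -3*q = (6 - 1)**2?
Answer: 70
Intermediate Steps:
q = -25/3 (q = -(6 - 1)**2/3 = -1/3*5**2 = -1/3*25 = -25/3 ≈ -8.3333)
j(H) = 1/(4 + H)
(j(1)*(-42))*q = (-42/(4 + 1))*(-25/3) = (-42/5)*(-25/3) = ((1/5)*(-42))*(-25/3) = -42/5*(-25/3) = 70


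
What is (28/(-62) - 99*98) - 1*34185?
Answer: -1360511/31 ≈ -43887.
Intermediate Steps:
(28/(-62) - 99*98) - 1*34185 = (28*(-1/62) - 9702) - 34185 = (-14/31 - 9702) - 34185 = -300776/31 - 34185 = -1360511/31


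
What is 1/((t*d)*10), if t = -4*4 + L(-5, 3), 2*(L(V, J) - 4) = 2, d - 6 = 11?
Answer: -1/1870 ≈ -0.00053476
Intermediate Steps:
d = 17 (d = 6 + 11 = 17)
L(V, J) = 5 (L(V, J) = 4 + (1/2)*2 = 4 + 1 = 5)
t = -11 (t = -4*4 + 5 = -16 + 5 = -11)
1/((t*d)*10) = 1/(-11*17*10) = 1/(-187*10) = 1/(-1870) = -1/1870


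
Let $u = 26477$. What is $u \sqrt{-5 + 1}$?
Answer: $52954 i \approx 52954.0 i$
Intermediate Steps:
$u \sqrt{-5 + 1} = 26477 \sqrt{-5 + 1} = 26477 \sqrt{-4} = 26477 \cdot 2 i = 52954 i$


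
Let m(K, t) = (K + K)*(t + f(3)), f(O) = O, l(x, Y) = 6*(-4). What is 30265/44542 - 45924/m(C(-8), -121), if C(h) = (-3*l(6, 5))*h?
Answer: 86189843/252285888 ≈ 0.34164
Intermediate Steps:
l(x, Y) = -24
C(h) = 72*h (C(h) = (-3*(-24))*h = 72*h)
m(K, t) = 2*K*(3 + t) (m(K, t) = (K + K)*(t + 3) = (2*K)*(3 + t) = 2*K*(3 + t))
30265/44542 - 45924/m(C(-8), -121) = 30265/44542 - 45924*(-1/(1152*(3 - 121))) = 30265*(1/44542) - 45924/(2*(-576)*(-118)) = 30265/44542 - 45924/135936 = 30265/44542 - 45924*1/135936 = 30265/44542 - 3827/11328 = 86189843/252285888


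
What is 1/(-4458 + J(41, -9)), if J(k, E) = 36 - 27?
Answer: -1/4449 ≈ -0.00022477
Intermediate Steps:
J(k, E) = 9
1/(-4458 + J(41, -9)) = 1/(-4458 + 9) = 1/(-4449) = -1/4449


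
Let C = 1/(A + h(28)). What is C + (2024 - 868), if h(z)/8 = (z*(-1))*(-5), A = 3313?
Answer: 5124549/4433 ≈ 1156.0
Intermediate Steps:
h(z) = 40*z (h(z) = 8*((z*(-1))*(-5)) = 8*(-z*(-5)) = 8*(5*z) = 40*z)
C = 1/4433 (C = 1/(3313 + 40*28) = 1/(3313 + 1120) = 1/4433 ≈ 0.00022558)
C + (2024 - 868) = 1/4433 + (2024 - 868) = 1/4433 + 1156 = 5124549/4433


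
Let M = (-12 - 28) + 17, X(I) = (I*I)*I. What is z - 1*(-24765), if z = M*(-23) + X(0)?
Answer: 25294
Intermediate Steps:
X(I) = I**3 (X(I) = I**2*I = I**3)
M = -23 (M = -40 + 17 = -23)
z = 529 (z = -23*(-23) + 0**3 = 529 + 0 = 529)
z - 1*(-24765) = 529 - 1*(-24765) = 529 + 24765 = 25294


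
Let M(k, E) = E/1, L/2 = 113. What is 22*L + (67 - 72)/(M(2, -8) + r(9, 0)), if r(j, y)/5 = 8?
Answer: 159099/32 ≈ 4971.8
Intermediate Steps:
L = 226 (L = 2*113 = 226)
r(j, y) = 40 (r(j, y) = 5*8 = 40)
M(k, E) = E (M(k, E) = E*1 = E)
22*L + (67 - 72)/(M(2, -8) + r(9, 0)) = 22*226 + (67 - 72)/(-8 + 40) = 4972 - 5/32 = 159099/32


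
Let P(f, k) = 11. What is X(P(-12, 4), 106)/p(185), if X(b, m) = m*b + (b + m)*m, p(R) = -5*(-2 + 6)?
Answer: -3392/5 ≈ -678.40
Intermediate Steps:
p(R) = -20 (p(R) = -5*4 = -20)
X(b, m) = b*m + m*(b + m)
X(P(-12, 4), 106)/p(185) = (106*(106 + 2*11))/(-20) = (106*(106 + 22))*(-1/20) = (106*128)*(-1/20) = 13568*(-1/20) = -3392/5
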